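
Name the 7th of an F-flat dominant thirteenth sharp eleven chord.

F-flat dominant thirteenth sharp eleven is built on F♭; its 7th is a minor 7th above the root.
A seventh above F uses the letter E, and the minor 7th above F♭ is E𝄫.

E𝄫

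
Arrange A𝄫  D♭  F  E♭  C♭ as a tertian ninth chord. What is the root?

D♭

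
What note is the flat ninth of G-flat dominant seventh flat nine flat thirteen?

G-flat dominant seventh flat nine flat thirteen is built on Gb; its 9th is a minor 9th above the root.
A second above G uses the letter A, and the minor 9th above Gb is Abb.

Abb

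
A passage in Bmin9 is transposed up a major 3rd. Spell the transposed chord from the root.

Transposed root: B → D♯ (major 3rd up). So we spell D♯ minor ninth:
- root: D♯
- minor 3rd: F♯
- perfect 5th: A♯
- minor 7th: C♯
- major 9th: E♯

D♯  F♯  A♯  C♯  E♯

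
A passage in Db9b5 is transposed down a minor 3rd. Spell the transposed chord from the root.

Transposed root: Db → Bb (minor 3rd down). So we spell Bb dominant ninth flat five:
root → Bb
3rd (major 3rd) → D
5th (diminished 5th) → Fb
7th (minor 7th) → Ab
9th (major 9th) → C

Bb  D  Fb  Ab  C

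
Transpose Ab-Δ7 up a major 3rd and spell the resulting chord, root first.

A major 3rd up from Ab is C, so the new chord is C minor-major seventh.
C — root
Eb — minor 3rd
G — perfect 5th
B — major 7th

C, Eb, G, B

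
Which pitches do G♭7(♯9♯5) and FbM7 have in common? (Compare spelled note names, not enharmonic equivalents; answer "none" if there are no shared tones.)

G♭7(♯9♯5) = Gb, Bb, D, Fb, A.
FbM7 = Fb, Ab, Cb, Eb.
Shared: Fb.

Fb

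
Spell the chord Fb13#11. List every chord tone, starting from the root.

Fb – Ab – Cb – Ebb – Gb – Bb – Db

Root Fb, quality dominant thirteenth sharp eleven:
Fb — root
Ab — major 3rd
Cb — perfect 5th
Ebb — minor 7th
Gb — major 9th
Bb — augmented 11th
Db — major 13th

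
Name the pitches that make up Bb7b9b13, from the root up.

Bb7b9b13: dominant seventh flat nine flat thirteen on Bb.
Bb — root
D — major 3rd
F — perfect 5th
Ab — minor 7th
Cb — minor 9th
Gb — minor 13th

Bb, D, F, Ab, Cb, Gb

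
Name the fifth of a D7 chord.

Root of D7 = D. The 5th is a perfect 5th: D up a perfect 5th → A.

A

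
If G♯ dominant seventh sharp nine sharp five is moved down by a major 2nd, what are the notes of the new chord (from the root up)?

Transposed root: G# → F# (major 2nd down). So we spell F# dominant seventh sharp nine sharp five:
root → F#
3rd (major 3rd) → A#
5th (augmented 5th) → C##
7th (minor 7th) → E
9th (augmented 9th) → G##

F# A# C## E G##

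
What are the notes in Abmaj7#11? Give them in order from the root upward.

Ab, C, Eb, G, D

Root Ab, quality major seventh sharp eleven:
Ab — root
C — major 3rd
Eb — perfect 5th
G — major 7th
D — augmented 11th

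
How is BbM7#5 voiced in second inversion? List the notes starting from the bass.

In root position, BbM7#5 is B♭–D–F♯–A.
Second inversion puts the fifth (F♯) in the bass.

F♯ – A – B♭ – D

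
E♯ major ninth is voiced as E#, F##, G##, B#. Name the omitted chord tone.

D##

E♯ major ninth = E#, G##, B#, D##, F##. The voicing lacks the 7th (major 7th), D##.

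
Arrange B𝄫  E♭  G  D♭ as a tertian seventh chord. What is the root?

Arranged so that each adjacent pair is a third by letter name: E♭ – G – B𝄫 – D♭.
The bottom of that stack, E♭, is the root (this is E♭ dominant seventh flat five).

E♭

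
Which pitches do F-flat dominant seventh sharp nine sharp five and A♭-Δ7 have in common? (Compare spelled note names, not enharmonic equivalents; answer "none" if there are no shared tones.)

Ab – G

F-flat dominant seventh sharp nine sharp five: Fb Ab C Ebb G
A♭-Δ7: Ab Cb Eb G
Common to both → Ab, G.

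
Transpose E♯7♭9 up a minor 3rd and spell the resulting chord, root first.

A minor 3rd up from E# is G#, so the new chord is G# dominant seventh flat nine.
Root: G#
Major 3rd (3rd): B#
Perfect 5th (5th): D#
Minor 7th (7th): F#
Minor 9th (9th): A

G#  B#  D#  F#  A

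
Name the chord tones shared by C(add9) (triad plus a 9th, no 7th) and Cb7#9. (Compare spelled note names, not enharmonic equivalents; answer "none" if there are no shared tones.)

D

C(add9): C E G D
Cb7#9: Cb Eb Gb Bbb D
Common to both → D.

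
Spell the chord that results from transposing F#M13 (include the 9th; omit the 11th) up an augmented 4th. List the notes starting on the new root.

B♯ D𝄪 F𝄪 A𝄪 C𝄪 G𝄪

An augmented 4th up from F♯ is B♯, so the new chord is B♯ major thirteenth.
B♯ — root
D𝄪 — major 3rd
F𝄪 — perfect 5th
A𝄪 — major 7th
C𝄪 — major 9th
G𝄪 — major 13th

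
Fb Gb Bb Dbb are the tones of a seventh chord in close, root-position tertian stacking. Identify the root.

Arranged so that each adjacent pair is a third by letter name: Gb – Bb – Dbb – Fb.
The bottom of that stack, Gb, is the root (this is Gb dominant seventh flat five).

Gb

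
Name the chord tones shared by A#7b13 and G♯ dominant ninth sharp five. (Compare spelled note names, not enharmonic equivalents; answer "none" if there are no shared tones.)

A#, G#, F#

A#7b13: A# C## E# G# F#
G♯ dominant ninth sharp five: G# B# D## F# A#
Common to both → A#, G#, F#.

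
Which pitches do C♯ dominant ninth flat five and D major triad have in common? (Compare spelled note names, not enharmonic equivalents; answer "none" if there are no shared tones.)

C♯ dominant ninth flat five = C-sharp, E-sharp, G, B, D-sharp.
D major triad = D, F-sharp, A.
Shared: none.

none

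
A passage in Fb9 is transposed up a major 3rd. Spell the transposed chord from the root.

Transposed root: Fb → Ab (major 3rd up). So we spell Ab dominant ninth:
Root: Ab
Major 3rd (3rd): C
Perfect 5th (5th): Eb
Minor 7th (7th): Gb
Major 9th (9th): Bb

Ab – C – Eb – Gb – Bb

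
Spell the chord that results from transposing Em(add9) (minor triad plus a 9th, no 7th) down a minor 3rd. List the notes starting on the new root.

C#, E, G#, D#

A minor 3rd down from E is C#, so the new chord is C# minor added-ninth.
Root: C#
Minor 3rd (3rd): E
Perfect 5th (5th): G#
Major 9th (9th): D#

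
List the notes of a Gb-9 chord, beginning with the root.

Gb Bbb Db Fb Ab

Gb-9 is a minor ninth built on Gb.
- root: Gb
- minor 3rd: Bbb
- perfect 5th: Db
- minor 7th: Fb
- major 9th: Ab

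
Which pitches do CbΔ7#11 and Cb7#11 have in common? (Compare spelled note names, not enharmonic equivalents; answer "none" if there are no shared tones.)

Cb, Eb, Gb, F

CbΔ7#11 = Cb, Eb, Gb, Bb, F.
Cb7#11 = Cb, Eb, Gb, Bbb, F.
Shared: Cb, Eb, Gb, F.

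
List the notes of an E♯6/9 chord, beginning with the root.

E♯6/9 is a six-nine built on E#.
- root: E#
- major 3rd: G##
- perfect 5th: B#
- major 6th: C##
- major 9th: F##

E# G## B# C## F##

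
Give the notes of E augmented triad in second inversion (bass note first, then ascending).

In root position, E augmented triad is E–G♯–B♯.
Second inversion puts the fifth (B♯) in the bass.

B♯  E  G♯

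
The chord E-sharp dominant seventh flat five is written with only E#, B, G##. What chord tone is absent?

E-sharp dominant seventh flat five = E#, G##, B, D#. The voicing lacks the 7th (minor 7th), D#.

D#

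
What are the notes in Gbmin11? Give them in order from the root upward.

Gb, Bbb, Db, Fb, Ab, Cb

Root Gb, quality minor eleventh:
Root: Gb
Minor 3rd (3rd): Bbb
Perfect 5th (5th): Db
Minor 7th (7th): Fb
Major 9th (9th): Ab
Perfect 11th (11th): Cb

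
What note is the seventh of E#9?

D#

E#9 is built on E#; its 7th is a minor 7th above the root.
A seventh above E uses the letter D, and the minor 7th above E# is D#.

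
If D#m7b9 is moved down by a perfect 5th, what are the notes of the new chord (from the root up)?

G# B D# F# A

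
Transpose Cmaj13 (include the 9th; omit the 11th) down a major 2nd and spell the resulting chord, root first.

B♭ D F A C G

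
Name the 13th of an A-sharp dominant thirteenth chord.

F𝄪

Root of A-sharp dominant thirteenth = A♯. The 13th is a major 13th: A♯ up a major 13th → F𝄪.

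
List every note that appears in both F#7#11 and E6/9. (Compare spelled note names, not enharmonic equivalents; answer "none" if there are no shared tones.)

F# – C# – E

F#7#11: F# A# C# E B#
E6/9: E G# B C# F#
Common to both → F#, C#, E.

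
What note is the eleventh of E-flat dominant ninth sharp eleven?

Root of E-flat dominant ninth sharp eleven = E-flat. The 11th is an augmented 11th: E-flat up an augmented 11th → A.

A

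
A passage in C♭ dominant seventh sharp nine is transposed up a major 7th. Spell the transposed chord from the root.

Cb up a major 7th → Bb. New chord: Bb dominant seventh sharp nine.
- root: Bb
- major 3rd: D
- perfect 5th: F
- minor 7th: Ab
- augmented 9th: C#

Bb, D, F, Ab, C#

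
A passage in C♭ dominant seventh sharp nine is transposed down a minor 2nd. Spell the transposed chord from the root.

C-flat down a minor 2nd → B-flat. New chord: B-flat dominant seventh sharp nine.
B-flat — root
D — major 3rd
F — perfect 5th
A-flat — minor 7th
C-sharp — augmented 9th

B-flat  D  F  A-flat  C-sharp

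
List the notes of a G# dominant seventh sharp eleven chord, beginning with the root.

G#, B#, D#, F#, C##

G# dominant seventh sharp eleven: dominant seventh sharp eleven on G#.
- root: G#
- major 3rd: B#
- perfect 5th: D#
- minor 7th: F#
- augmented 11th: C##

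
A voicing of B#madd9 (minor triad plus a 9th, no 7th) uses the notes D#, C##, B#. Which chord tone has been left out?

F##

The full B#madd9 chord is B#, D#, F##, C##.
Comparing with the voicing, the perfect 5th (5th) — F## — is absent.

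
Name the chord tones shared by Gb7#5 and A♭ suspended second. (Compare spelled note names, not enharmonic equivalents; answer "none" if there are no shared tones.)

Gb7#5: Gb Bb D Fb
A♭ suspended second: Ab Bb Eb
Common to both → Bb.

Bb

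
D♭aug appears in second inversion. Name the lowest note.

D♭aug = Db–F–A. Second inversion → fifth in the bass = A.

A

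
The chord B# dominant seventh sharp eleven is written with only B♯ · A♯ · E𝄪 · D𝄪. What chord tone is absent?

F𝄪

B# dominant seventh sharp eleven = B♯, D𝄪, F𝄪, A♯, E𝄪. The voicing lacks the 5th (perfect 5th), F𝄪.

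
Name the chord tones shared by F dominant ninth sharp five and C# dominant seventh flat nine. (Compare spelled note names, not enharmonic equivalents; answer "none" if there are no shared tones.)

F dominant ninth sharp five = F, A, C-sharp, E-flat, G.
C# dominant seventh flat nine = C-sharp, E-sharp, G-sharp, B, D.
Shared: C-sharp.

C-sharp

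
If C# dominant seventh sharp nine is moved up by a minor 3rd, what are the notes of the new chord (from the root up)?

E, G#, B, D, F##

C# up a minor 3rd → E. New chord: E dominant seventh sharp nine.
- root: E
- major 3rd: G#
- perfect 5th: B
- minor 7th: D
- augmented 9th: F##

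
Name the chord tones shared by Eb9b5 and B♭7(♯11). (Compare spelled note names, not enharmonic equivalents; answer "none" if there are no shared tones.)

F

Eb9b5 = E♭, G, B𝄫, D♭, F.
B♭7(♯11) = B♭, D, F, A♭, E.
Shared: F.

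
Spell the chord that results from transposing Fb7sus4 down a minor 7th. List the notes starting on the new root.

A minor 7th down from Fb is Gb, so the new chord is Gb dominant seventh suspended fourth.
- root: Gb
- perfect 4th: Cb
- perfect 5th: Db
- minor 7th: Fb

Gb, Cb, Db, Fb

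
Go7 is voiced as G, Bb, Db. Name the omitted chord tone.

Go7 = G, Bb, Db, Fb. The voicing lacks the 7th (diminished 7th), Fb.

Fb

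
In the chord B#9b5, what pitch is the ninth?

C𝄪

Root of B#9b5 = B♯. The 9th is a major 9th: B♯ up a major 9th → C𝄪.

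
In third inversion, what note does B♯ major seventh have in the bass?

A##

B♯ major seventh in root position is B#–D##–F##–A##.
Third inversion places the seventh in the bass, which is A##.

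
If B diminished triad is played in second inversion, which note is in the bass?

B diminished triad in root position is B–D–F.
Second inversion places the fifth in the bass, which is F.

F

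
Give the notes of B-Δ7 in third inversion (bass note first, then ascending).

In root position, B-Δ7 is B–D–F#–A#.
Third inversion puts the seventh (A#) in the bass.

A#  B  D  F#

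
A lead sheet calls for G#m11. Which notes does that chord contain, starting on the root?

Root G#, quality minor eleventh:
- root: G#
- minor 3rd: B
- perfect 5th: D#
- minor 7th: F#
- major 9th: A#
- perfect 11th: C#

G# – B – D# – F# – A# – C#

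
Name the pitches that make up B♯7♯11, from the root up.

B♯7♯11: dominant seventh sharp eleven on B#.
Root: B#
Major 3rd (3rd): D##
Perfect 5th (5th): F##
Minor 7th (7th): A#
Augmented 11th (11th): E##

B#  D##  F##  A#  E##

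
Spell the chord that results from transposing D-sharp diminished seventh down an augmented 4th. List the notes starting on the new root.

An augmented 4th down from D# is A, so the new chord is A diminished seventh.
root → A
3rd (minor 3rd) → C
5th (diminished 5th) → Eb
7th (diminished 7th) → Gb

A C Eb Gb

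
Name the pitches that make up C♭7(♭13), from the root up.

Cb – Eb – Gb – Bbb – Abb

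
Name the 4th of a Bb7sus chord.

Eb

Root of Bb7sus = Bb. The 4th is a perfect 4th: Bb up a perfect 4th → Eb.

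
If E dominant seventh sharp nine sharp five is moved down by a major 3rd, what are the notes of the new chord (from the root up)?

C, E, G-sharp, B-flat, D-sharp

A major 3rd down from E is C, so the new chord is C dominant seventh sharp nine sharp five.
C — root
E — major 3rd
G-sharp — augmented 5th
B-flat — minor 7th
D-sharp — augmented 9th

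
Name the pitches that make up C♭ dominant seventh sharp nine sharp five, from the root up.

C♭ dominant seventh sharp nine sharp five is a dominant seventh sharp nine sharp five built on C-flat.
C-flat — root
E-flat — major 3rd
G — augmented 5th
B-double-flat — minor 7th
D — augmented 9th

C-flat – E-flat – G – B-double-flat – D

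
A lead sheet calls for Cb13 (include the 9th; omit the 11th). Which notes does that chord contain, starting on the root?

Root Cb, quality dominant thirteenth:
- root: Cb
- major 3rd: Eb
- perfect 5th: Gb
- minor 7th: Bbb
- major 9th: Db
- major 13th: Ab

Cb – Eb – Gb – Bbb – Db – Ab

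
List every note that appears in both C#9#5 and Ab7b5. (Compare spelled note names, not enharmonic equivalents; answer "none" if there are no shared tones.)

none

C#9#5: C♯ E♯ G𝄪 B D♯
Ab7b5: A♭ C E𝄫 G♭
Common to both → none.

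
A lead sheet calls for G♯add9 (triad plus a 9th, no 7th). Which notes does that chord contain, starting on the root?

G♯add9: added-ninth on G#.
- root: G#
- major 3rd: B#
- perfect 5th: D#
- major 9th: A#

G# B# D# A#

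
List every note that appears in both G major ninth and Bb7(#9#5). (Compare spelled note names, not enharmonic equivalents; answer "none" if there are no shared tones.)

G major ninth: G B D F# A
Bb7(#9#5): Bb D F# Ab C#
Common to both → D, F#.

D, F#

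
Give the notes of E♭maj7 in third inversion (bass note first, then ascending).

E♭maj7 = Eb–G–Bb–D; third inversion → seventh (D) lowest.

D Eb G Bb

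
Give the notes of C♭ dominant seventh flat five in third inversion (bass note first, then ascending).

B-double-flat C-flat E-flat G-double-flat

In root position, C♭ dominant seventh flat five is C-flat–E-flat–G-double-flat–B-double-flat.
Third inversion puts the seventh (B-double-flat) in the bass.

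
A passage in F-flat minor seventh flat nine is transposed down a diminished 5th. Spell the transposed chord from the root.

Transposed root: F♭ → B♭ (diminished 5th down). So we spell B♭ minor seventh flat nine:
B♭ — root
D♭ — minor 3rd
F — perfect 5th
A♭ — minor 7th
C♭ — minor 9th

B♭, D♭, F, A♭, C♭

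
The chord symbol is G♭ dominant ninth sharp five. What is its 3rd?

Root of G♭ dominant ninth sharp five = G♭. The 3rd is a major 3rd: G♭ up a major 3rd → B♭.

B♭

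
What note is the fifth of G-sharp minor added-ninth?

Root of G-sharp minor added-ninth = G#. The 5th is a perfect 5th: G# up a perfect 5th → D#.

D#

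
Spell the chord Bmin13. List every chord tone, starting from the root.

Bmin13: minor thirteenth on B.
- root: B
- minor 3rd: D
- perfect 5th: F#
- minor 7th: A
- major 9th: C#
- perfect 11th: E
- major 13th: G#

B, D, F#, A, C#, E, G#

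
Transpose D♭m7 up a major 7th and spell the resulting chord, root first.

C, Eb, G, Bb

Transposed root: Db → C (major 7th up). So we spell C minor seventh:
root → C
3rd (minor 3rd) → Eb
5th (perfect 5th) → G
7th (minor 7th) → Bb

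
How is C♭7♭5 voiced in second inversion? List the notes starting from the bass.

C♭7♭5 = Cb–Eb–Gbb–Bbb; second inversion → fifth (Gbb) lowest.

Gbb, Bbb, Cb, Eb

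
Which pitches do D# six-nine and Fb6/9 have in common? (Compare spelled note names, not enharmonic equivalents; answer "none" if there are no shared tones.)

none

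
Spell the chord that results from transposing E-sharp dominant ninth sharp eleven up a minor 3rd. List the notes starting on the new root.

G#, B#, D#, F#, A#, C##

Transposed root: E# → G# (minor 3rd up). So we spell G# dominant ninth sharp eleven:
root → G#
3rd (major 3rd) → B#
5th (perfect 5th) → D#
7th (minor 7th) → F#
9th (major 9th) → A#
11th (augmented 11th) → C##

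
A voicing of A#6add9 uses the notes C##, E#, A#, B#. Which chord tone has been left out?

The full A#6add9 chord is A#, C##, E#, F##, B#.
Comparing with the voicing, the major 6th (6th) — F## — is absent.

F##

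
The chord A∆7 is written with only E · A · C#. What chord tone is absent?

The full A∆7 chord is A, C#, E, G#.
Comparing with the voicing, the major 7th (7th) — G# — is absent.

G#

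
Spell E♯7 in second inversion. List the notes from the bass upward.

B# – D# – E# – G##

E♯7 = E#–G##–B#–D#; second inversion → fifth (B#) lowest.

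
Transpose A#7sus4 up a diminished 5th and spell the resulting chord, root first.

E, A, B, D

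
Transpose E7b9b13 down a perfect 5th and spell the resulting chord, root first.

A perfect 5th down from E is A, so the new chord is A dominant seventh flat nine flat thirteen.
Root: A
Major 3rd (3rd): C#
Perfect 5th (5th): E
Minor 7th (7th): G
Minor 9th (9th): Bb
Minor 13th (13th): F

A, C#, E, G, Bb, F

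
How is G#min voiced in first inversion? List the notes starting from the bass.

B – D# – G#

In root position, G#min is G#–B–D#.
First inversion puts the third (B) in the bass.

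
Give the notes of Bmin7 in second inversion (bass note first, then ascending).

F♯ A B D

In root position, Bmin7 is B–D–F♯–A.
Second inversion puts the fifth (F♯) in the bass.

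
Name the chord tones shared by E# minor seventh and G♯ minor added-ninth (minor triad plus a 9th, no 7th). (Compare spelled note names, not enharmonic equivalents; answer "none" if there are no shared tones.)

G-sharp D-sharp

E# minor seventh = E-sharp, G-sharp, B-sharp, D-sharp.
G♯ minor added-ninth = G-sharp, B, D-sharp, A-sharp.
Shared: G-sharp, D-sharp.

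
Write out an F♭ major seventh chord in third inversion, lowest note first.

E-flat  F-flat  A-flat  C-flat

In root position, F♭ major seventh is F-flat–A-flat–C-flat–E-flat.
Third inversion puts the seventh (E-flat) in the bass.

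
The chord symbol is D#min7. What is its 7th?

C♯

Root of D#min7 = D♯. The 7th is a minor 7th: D♯ up a minor 7th → C♯.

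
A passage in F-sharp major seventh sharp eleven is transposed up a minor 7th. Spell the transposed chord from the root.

E  G#  B  D#  A#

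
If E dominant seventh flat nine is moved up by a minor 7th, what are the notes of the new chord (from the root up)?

D  F#  A  C  Eb

A minor 7th up from E is D, so the new chord is D dominant seventh flat nine.
D — root
F# — major 3rd
A — perfect 5th
C — minor 7th
Eb — minor 9th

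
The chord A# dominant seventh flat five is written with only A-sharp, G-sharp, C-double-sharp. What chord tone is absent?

A# dominant seventh flat five = A-sharp, C-double-sharp, E, G-sharp. The voicing lacks the 5th (diminished 5th), E.

E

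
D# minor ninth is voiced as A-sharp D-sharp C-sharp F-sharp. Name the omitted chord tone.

E-sharp

The full D# minor ninth chord is D-sharp, F-sharp, A-sharp, C-sharp, E-sharp.
Comparing with the voicing, the major 9th (9th) — E-sharp — is absent.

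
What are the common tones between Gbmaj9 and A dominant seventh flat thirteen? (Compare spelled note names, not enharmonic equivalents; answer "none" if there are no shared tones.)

F

Gbmaj9: Gb Bb Db F Ab
A dominant seventh flat thirteen: A C# E G F
Common to both → F.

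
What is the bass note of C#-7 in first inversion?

E

C#-7 in root position is C#–E–G#–B.
First inversion places the third in the bass, which is E.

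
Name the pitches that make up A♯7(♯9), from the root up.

Root A♯, quality dominant seventh sharp nine:
A♯ — root
C𝄪 — major 3rd
E♯ — perfect 5th
G♯ — minor 7th
B𝄪 — augmented 9th

A♯  C𝄪  E♯  G♯  B𝄪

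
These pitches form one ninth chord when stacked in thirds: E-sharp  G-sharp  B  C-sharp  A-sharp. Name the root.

Arranged so that each adjacent pair is a third by letter name: A-sharp – C-sharp – E-sharp – G-sharp – B.
The bottom of that stack, A-sharp, is the root (this is A-sharp minor seventh flat nine).

A-sharp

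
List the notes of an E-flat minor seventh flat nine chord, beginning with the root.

Eb Gb Bb Db Fb

E-flat minor seventh flat nine is a minor seventh flat nine built on Eb.
- root: Eb
- minor 3rd: Gb
- perfect 5th: Bb
- minor 7th: Db
- minor 9th: Fb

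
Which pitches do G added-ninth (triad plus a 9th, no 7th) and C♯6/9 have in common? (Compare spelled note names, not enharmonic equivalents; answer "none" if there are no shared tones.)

none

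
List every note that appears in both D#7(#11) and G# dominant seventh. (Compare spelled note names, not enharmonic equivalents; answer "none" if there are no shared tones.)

D#

D#7(#11): D# F## A# C# G##
G# dominant seventh: G# B# D# F#
Common to both → D#.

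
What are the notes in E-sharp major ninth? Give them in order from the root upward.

Root E-sharp, quality major ninth:
- root: E-sharp
- major 3rd: G-double-sharp
- perfect 5th: B-sharp
- major 7th: D-double-sharp
- major 9th: F-double-sharp

E-sharp – G-double-sharp – B-sharp – D-double-sharp – F-double-sharp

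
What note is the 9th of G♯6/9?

A#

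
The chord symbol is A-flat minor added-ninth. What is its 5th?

A-flat minor added-ninth is built on A-flat; its 5th is a perfect 5th above the root.
A fifth above A uses the letter E, and the perfect 5th above A-flat is E-flat.

E-flat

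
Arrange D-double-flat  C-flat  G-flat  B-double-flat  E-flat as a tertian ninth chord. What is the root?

C-flat

Arranged so that each adjacent pair is a third by letter name: C-flat – E-flat – G-flat – B-double-flat – D-double-flat.
The bottom of that stack, C-flat, is the root (this is C-flat dominant seventh flat nine).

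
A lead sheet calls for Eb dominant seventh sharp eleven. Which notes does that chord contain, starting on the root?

E♭, G, B♭, D♭, A

Root E♭, quality dominant seventh sharp eleven:
Root: E♭
Major 3rd (3rd): G
Perfect 5th (5th): B♭
Minor 7th (7th): D♭
Augmented 11th (11th): A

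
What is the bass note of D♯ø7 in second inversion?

A

D♯ø7 in root position is D#–F#–A–C#.
Second inversion places the fifth in the bass, which is A.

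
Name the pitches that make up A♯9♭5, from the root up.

A#, C##, E, G#, B#

Root A#, quality dominant ninth flat five:
root → A#
3rd (major 3rd) → C##
5th (diminished 5th) → E
7th (minor 7th) → G#
9th (major 9th) → B#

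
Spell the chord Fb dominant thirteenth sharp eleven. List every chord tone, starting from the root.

Fb dominant thirteenth sharp eleven: dominant thirteenth sharp eleven on Fb.
root → Fb
3rd (major 3rd) → Ab
5th (perfect 5th) → Cb
7th (minor 7th) → Ebb
9th (major 9th) → Gb
11th (augmented 11th) → Bb
13th (major 13th) → Db

Fb Ab Cb Ebb Gb Bb Db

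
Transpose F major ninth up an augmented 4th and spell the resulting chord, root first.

B, D-sharp, F-sharp, A-sharp, C-sharp

An augmented 4th up from F is B, so the new chord is B major ninth.
- root: B
- major 3rd: D-sharp
- perfect 5th: F-sharp
- major 7th: A-sharp
- major 9th: C-sharp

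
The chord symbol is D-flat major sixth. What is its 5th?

Root of D-flat major sixth = Db. The 5th is a perfect 5th: Db up a perfect 5th → Ab.

Ab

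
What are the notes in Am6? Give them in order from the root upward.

A, C, E, F#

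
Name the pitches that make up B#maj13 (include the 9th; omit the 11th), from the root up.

B#maj13: major thirteenth on B♯.
B♯ — root
D𝄪 — major 3rd
F𝄪 — perfect 5th
A𝄪 — major 7th
C𝄪 — major 9th
G𝄪 — major 13th

B♯, D𝄪, F𝄪, A𝄪, C𝄪, G𝄪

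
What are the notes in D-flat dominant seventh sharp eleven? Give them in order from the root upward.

Db F Ab Cb G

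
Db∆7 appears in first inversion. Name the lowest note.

Db∆7 in root position is D♭–F–A♭–C.
First inversion places the third in the bass, which is F.

F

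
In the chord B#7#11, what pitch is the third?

D𝄪

B#7#11 is built on B♯; its 3rd is a major 3rd above the root.
A third above B uses the letter D, and the major 3rd above B♯ is D𝄪.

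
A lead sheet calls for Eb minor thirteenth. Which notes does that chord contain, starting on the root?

E-flat, G-flat, B-flat, D-flat, F, A-flat, C

Root E-flat, quality minor thirteenth:
E-flat — root
G-flat — minor 3rd
B-flat — perfect 5th
D-flat — minor 7th
F — major 9th
A-flat — perfect 11th
C — major 13th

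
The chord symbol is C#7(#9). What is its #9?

C#7(#9) is built on C#; its 9th is an augmented 9th above the root.
A second above C uses the letter D, and the augmented 9th above C# is D##.

D##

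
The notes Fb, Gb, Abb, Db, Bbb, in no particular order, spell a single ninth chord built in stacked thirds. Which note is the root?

Arranged so that each adjacent pair is a third by letter name: Gb – Bbb – Db – Fb – Abb.
The bottom of that stack, Gb, is the root (this is Gb minor seventh flat nine).

Gb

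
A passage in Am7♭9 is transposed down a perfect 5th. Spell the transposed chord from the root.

D – F – A – C – E♭

A perfect 5th down from A is D, so the new chord is D minor seventh flat nine.
root → D
3rd (minor 3rd) → F
5th (perfect 5th) → A
7th (minor 7th) → C
9th (minor 9th) → E♭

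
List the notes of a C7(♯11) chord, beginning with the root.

C E G B♭ F♯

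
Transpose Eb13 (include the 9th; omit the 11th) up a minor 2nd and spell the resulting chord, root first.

Fb, Ab, Cb, Ebb, Gb, Db

A minor 2nd up from Eb is Fb, so the new chord is Fb dominant thirteenth.
root → Fb
3rd (major 3rd) → Ab
5th (perfect 5th) → Cb
7th (minor 7th) → Ebb
9th (major 9th) → Gb
13th (major 13th) → Db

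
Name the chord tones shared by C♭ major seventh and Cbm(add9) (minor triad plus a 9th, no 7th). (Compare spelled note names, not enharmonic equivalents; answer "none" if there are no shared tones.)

C♭ major seventh: Cb Eb Gb Bb
Cbm(add9): Cb Ebb Gb Db
Common to both → Cb, Gb.

Cb – Gb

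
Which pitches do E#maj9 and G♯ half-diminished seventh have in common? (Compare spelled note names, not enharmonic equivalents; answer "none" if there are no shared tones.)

E#maj9 = E♯, G𝄪, B♯, D𝄪, F𝄪.
G♯ half-diminished seventh = G♯, B, D, F♯.
Shared: none.

none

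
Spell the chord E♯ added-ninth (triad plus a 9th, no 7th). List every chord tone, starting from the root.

E♯ added-ninth: added-ninth on E#.
root → E#
3rd (major 3rd) → G##
5th (perfect 5th) → B#
9th (major 9th) → F##

E# G## B# F##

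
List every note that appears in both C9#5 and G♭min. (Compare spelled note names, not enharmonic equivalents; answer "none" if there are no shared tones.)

C9#5: C E G# Bb D
G♭min: Gb Bbb Db
Common to both → none.

none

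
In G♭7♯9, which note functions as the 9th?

A

Root of G♭7♯9 = Gb. The 9th is an augmented 9th: Gb up an augmented 9th → A.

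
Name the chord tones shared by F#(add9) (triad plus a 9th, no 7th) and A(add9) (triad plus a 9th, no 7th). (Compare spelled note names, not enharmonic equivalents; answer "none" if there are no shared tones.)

C♯

F#(add9) = F♯, A♯, C♯, G♯.
A(add9) = A, C♯, E, B.
Shared: C♯.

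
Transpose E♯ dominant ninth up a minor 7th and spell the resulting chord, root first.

D# F## A# C# E#

Transposed root: E# → D# (minor 7th up). So we spell D# dominant ninth:
- root: D#
- major 3rd: F##
- perfect 5th: A#
- minor 7th: C#
- major 9th: E#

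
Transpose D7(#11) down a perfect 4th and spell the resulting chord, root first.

A C♯ E G D♯

A perfect 4th down from D is A, so the new chord is A dominant seventh sharp eleven.
root → A
3rd (major 3rd) → C♯
5th (perfect 5th) → E
7th (minor 7th) → G
11th (augmented 11th) → D♯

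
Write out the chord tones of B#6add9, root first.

B#  D##  F##  G##  C##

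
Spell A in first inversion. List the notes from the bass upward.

In root position, A is A–C♯–E.
First inversion puts the third (C♯) in the bass.

C♯, E, A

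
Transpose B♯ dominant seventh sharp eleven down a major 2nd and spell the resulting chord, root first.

A major 2nd down from B-sharp is A-sharp, so the new chord is A-sharp dominant seventh sharp eleven.
A-sharp — root
C-double-sharp — major 3rd
E-sharp — perfect 5th
G-sharp — minor 7th
D-double-sharp — augmented 11th

A-sharp, C-double-sharp, E-sharp, G-sharp, D-double-sharp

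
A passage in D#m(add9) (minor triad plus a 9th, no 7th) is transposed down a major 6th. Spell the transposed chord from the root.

A major 6th down from D# is F#, so the new chord is F# minor added-ninth.
Root: F#
Minor 3rd (3rd): A
Perfect 5th (5th): C#
Major 9th (9th): G#

F# A C# G#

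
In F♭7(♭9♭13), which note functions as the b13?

Dbb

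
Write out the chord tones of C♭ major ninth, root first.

Cb  Eb  Gb  Bb  Db

Root Cb, quality major ninth:
root → Cb
3rd (major 3rd) → Eb
5th (perfect 5th) → Gb
7th (major 7th) → Bb
9th (major 9th) → Db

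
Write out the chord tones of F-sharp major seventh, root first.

Root F-sharp, quality major seventh:
root → F-sharp
3rd (major 3rd) → A-sharp
5th (perfect 5th) → C-sharp
7th (major 7th) → E-sharp

F-sharp A-sharp C-sharp E-sharp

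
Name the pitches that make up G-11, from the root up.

G-11: minor eleventh on G.
root → G
3rd (minor 3rd) → B♭
5th (perfect 5th) → D
7th (minor 7th) → F
9th (major 9th) → A
11th (perfect 11th) → C

G B♭ D F A C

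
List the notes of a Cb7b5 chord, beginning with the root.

Cb, Eb, Gbb, Bbb

Root Cb, quality dominant seventh flat five:
Root: Cb
Major 3rd (3rd): Eb
Diminished 5th (5th): Gbb
Minor 7th (7th): Bbb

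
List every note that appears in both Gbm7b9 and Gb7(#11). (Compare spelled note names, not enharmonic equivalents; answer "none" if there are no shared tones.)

G♭ D♭ F♭

Gbm7b9 = G♭, B𝄫, D♭, F♭, A𝄫.
Gb7(#11) = G♭, B♭, D♭, F♭, C.
Shared: G♭, D♭, F♭.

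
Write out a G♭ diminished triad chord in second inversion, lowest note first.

In root position, G♭ diminished triad is Gb–Bbb–Dbb.
Second inversion puts the fifth (Dbb) in the bass.

Dbb, Gb, Bbb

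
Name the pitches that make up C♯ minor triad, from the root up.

C♯ minor triad: minor triad on C-sharp.
- root: C-sharp
- minor 3rd: E
- perfect 5th: G-sharp

C-sharp, E, G-sharp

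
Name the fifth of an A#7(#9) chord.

E#

A#7(#9) is built on A#; its 5th is a perfect 5th above the root.
A fifth above A uses the letter E, and the perfect 5th above A# is E#.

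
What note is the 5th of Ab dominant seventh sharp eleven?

Root of Ab dominant seventh sharp eleven = Ab. The 5th is a perfect 5th: Ab up a perfect 5th → Eb.

Eb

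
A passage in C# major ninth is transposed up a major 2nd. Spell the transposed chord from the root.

D#  F##  A#  C##  E#

C# up a major 2nd → D#. New chord: D# major ninth.
- root: D#
- major 3rd: F##
- perfect 5th: A#
- major 7th: C##
- major 9th: E#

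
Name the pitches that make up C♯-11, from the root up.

Root C♯, quality minor eleventh:
- root: C♯
- minor 3rd: E
- perfect 5th: G♯
- minor 7th: B
- major 9th: D♯
- perfect 11th: F♯

C♯  E  G♯  B  D♯  F♯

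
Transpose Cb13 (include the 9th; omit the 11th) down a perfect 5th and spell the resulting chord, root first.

Fb, Ab, Cb, Ebb, Gb, Db

Cb down a perfect 5th → Fb. New chord: Fb dominant thirteenth.
Root: Fb
Major 3rd (3rd): Ab
Perfect 5th (5th): Cb
Minor 7th (7th): Ebb
Major 9th (9th): Gb
Major 13th (13th): Db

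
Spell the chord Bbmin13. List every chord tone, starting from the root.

Bbmin13: minor thirteenth on Bb.
- root: Bb
- minor 3rd: Db
- perfect 5th: F
- minor 7th: Ab
- major 9th: C
- perfect 11th: Eb
- major 13th: G

Bb, Db, F, Ab, C, Eb, G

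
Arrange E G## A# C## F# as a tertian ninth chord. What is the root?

Stacking in thirds gives F# – A# – C## – E – G##, so F# is the root — F# dominant seventh sharp nine sharp five.

F#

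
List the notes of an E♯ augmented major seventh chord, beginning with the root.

E♯ augmented major seventh: augmented major seventh on E-sharp.
E-sharp — root
G-double-sharp — major 3rd
B-double-sharp — augmented 5th
D-double-sharp — major 7th

E-sharp, G-double-sharp, B-double-sharp, D-double-sharp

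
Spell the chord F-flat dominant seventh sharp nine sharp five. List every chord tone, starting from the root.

Fb, Ab, C, Ebb, G

Root Fb, quality dominant seventh sharp nine sharp five:
Fb — root
Ab — major 3rd
C — augmented 5th
Ebb — minor 7th
G — augmented 9th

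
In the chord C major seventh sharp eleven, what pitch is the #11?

F-sharp

Root of C major seventh sharp eleven = C. The 11th is an augmented 11th: C up an augmented 11th → F-sharp.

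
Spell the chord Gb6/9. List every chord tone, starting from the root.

Gb6/9: six-nine on Gb.
- root: Gb
- major 3rd: Bb
- perfect 5th: Db
- major 6th: Eb
- major 9th: Ab

Gb Bb Db Eb Ab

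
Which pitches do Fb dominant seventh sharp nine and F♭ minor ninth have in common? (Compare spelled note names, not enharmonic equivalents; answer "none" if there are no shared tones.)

Fb dominant seventh sharp nine: F-flat A-flat C-flat E-double-flat G
F♭ minor ninth: F-flat A-double-flat C-flat E-double-flat G-flat
Common to both → F-flat, C-flat, E-double-flat.

F-flat  C-flat  E-double-flat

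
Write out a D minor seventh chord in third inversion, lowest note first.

C, D, F, A

D minor seventh = D–F–A–C; third inversion → seventh (C) lowest.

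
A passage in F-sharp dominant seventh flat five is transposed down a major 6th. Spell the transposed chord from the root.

Transposed root: F-sharp → A (major 6th down). So we spell A dominant seventh flat five:
A — root
C-sharp — major 3rd
E-flat — diminished 5th
G — minor 7th

A C-sharp E-flat G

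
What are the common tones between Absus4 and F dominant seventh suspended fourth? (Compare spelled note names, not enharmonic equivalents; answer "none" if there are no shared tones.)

E♭

Absus4: A♭ D♭ E♭
F dominant seventh suspended fourth: F B♭ C E♭
Common to both → E♭.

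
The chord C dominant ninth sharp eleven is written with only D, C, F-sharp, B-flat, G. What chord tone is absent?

E

C dominant ninth sharp eleven = C, E, G, B-flat, D, F-sharp. The voicing lacks the 3rd (major 3rd), E.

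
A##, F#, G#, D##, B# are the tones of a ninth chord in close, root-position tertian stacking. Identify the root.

G#

Arranged so that each adjacent pair is a third by letter name: G# – B# – D## – F# – A##.
The bottom of that stack, G#, is the root (this is G# dominant seventh sharp nine sharp five).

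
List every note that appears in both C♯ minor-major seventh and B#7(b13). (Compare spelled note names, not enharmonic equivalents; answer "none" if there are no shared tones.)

C♯ minor-major seventh: C♯ E G♯ B♯
B#7(b13): B♯ D𝄪 F𝄪 A♯ G♯
Common to both → G♯, B♯.

G♯ B♯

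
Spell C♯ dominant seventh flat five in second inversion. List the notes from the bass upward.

In root position, C♯ dominant seventh flat five is C#–E#–G–B.
Second inversion puts the fifth (G) in the bass.

G, B, C#, E#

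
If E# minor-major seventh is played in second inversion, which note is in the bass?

B-sharp

E# minor-major seventh in root position is E-sharp–G-sharp–B-sharp–D-double-sharp.
Second inversion places the fifth in the bass, which is B-sharp.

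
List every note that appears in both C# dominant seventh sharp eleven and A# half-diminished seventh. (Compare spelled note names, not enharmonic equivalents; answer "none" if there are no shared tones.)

C-sharp  G-sharp

C# dominant seventh sharp eleven: C-sharp E-sharp G-sharp B F-double-sharp
A# half-diminished seventh: A-sharp C-sharp E G-sharp
Common to both → C-sharp, G-sharp.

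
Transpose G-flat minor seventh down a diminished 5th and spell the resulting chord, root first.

C E-flat G B-flat

Transposed root: G-flat → C (diminished 5th down). So we spell C minor seventh:
C — root
E-flat — minor 3rd
G — perfect 5th
B-flat — minor 7th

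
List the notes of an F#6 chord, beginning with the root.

F#6 is a major sixth built on F#.
F# — root
A# — major 3rd
C# — perfect 5th
D# — major 6th

F# – A# – C# – D#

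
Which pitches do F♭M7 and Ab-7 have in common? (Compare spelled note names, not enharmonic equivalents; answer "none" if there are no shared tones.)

Ab, Cb, Eb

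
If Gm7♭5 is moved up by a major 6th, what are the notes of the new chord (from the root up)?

E – G – Bb – D

G up a major 6th → E. New chord: E half-diminished seventh.
Root: E
Minor 3rd (3rd): G
Diminished 5th (5th): Bb
Minor 7th (7th): D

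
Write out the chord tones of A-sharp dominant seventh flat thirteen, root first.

A-sharp dominant seventh flat thirteen: dominant seventh flat thirteen on A-sharp.
Root: A-sharp
Major 3rd (3rd): C-double-sharp
Perfect 5th (5th): E-sharp
Minor 7th (7th): G-sharp
Minor 13th (13th): F-sharp

A-sharp, C-double-sharp, E-sharp, G-sharp, F-sharp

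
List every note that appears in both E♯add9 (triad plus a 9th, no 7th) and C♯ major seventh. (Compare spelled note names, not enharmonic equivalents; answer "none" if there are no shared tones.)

E#, B#

E♯add9: E# G## B# F##
C♯ major seventh: C# E# G# B#
Common to both → E#, B#.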